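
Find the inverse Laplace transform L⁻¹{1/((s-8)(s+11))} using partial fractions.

Decompose: A/(s-8) + B/(s+11). A = 1/19, B = -1/19. f(t) = (e^(8t) - e^(-11t))/19

Final answer: (e^(8t) - e^(-11t))/19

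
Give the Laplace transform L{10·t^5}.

L{t^n} = n!/s^(n+1), so L{t^5} = 120/s^6. Then L{10·t^5} = 10·120/s^6 = 1200/s^6

Final answer: 1200/s^6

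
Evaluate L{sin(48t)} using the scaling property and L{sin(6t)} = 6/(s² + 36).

Using L{f(at)} = (1/a)F(s/a) with a=8: L{sin(48t)} = (1/8) · 6/((s/8)² + 36) = (1/8) · 6·64/(s² + 2304) = 48/(s² + 2304)

Final answer: 48/(s² + 2304)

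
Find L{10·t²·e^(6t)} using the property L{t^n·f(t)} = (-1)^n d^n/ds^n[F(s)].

L{e^(6t)} = 1/(s-6). d/ds[1/(s-6)] = -1/(s-6)². d²/ds²[1/(s-6)] = 2/(s-6)³. So L{t²·e^(6t)} = (-1)² · 2/(s-6)³ = 2/(s-6)³. Then L{10·t²·e^(6t)} = 10·2/(s-6)³ = 20/(s-6)³

Final answer: 20/(s-6)³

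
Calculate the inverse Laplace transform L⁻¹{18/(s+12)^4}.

L⁻¹{n!/(s-a)^(n+1)} = t^n·e^(at) with n=3, a=-12. So L⁻¹{6/(s+12)^4} = t^3·e^(-12t), and L⁻¹{18/(s+12)^4} = (18/6)·t^3·e^(-12t) = 3·t^3·e^(-12t)

Final answer: 3·t^3·e^(-12t)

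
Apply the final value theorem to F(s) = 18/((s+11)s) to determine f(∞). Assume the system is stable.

f(∞) = lim_{s→0} sF(s) = lim_{s→0} 18/(s+11) = 18/11

Final answer: 18/11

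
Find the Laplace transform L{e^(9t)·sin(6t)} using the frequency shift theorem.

Frequency shift: L{e^(at)f(t)} = F(s-a). L{e^(9t)·sin(6t)} = 6/((s-9)² + 36)

Final answer: 6/((s-9)² + 36)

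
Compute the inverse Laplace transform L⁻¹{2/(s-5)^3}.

L⁻¹{n!/(s-a)^(n+1)} = t^n·e^(at), so L⁻¹{2/(s-5)^3} = t^2·e^(5t)

Final answer: t^2·e^(5t)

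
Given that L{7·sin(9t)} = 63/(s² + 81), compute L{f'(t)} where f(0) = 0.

L{f'(t)} = s·F(s) - f(0) = s·63/(s² + 81) - 0 = 63s/(s² + 81)

Final answer: 63s/(s² + 81)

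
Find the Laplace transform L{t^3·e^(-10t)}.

L{t^n·e^(at)} = n!/(s-a)^(n+1), so L{t^3·e^(-10t)} = 6/(s+10)^4

Final answer: 6/(s+10)^4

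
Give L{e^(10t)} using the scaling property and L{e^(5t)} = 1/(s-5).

Using L{f(at)} = (1/a)F(s/a) with a=2 and f(t) = e^(5t): L{e^(10t)} = (1/2) · 1/((s/2)-5) = (1/2) · 2/(s-10) = 1/(s-10)

Final answer: 1/(s-10)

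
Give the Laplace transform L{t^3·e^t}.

L{t^n·e^(at)} = n!/(s-a)^(n+1), so L{t^3·e^t} = 6/(s-1)^4

Final answer: 6/(s-1)^4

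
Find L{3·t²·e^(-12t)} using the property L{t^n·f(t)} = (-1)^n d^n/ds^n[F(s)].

L{e^(-12t)} = 1/(s+12). d/ds[1/(s+12)] = -1/(s+12)². d²/ds²[1/(s+12)] = 2/(s+12)³. So L{t²·e^(-12t)} = (-1)² · 2/(s+12)³ = 2/(s+12)³. Then L{3·t²·e^(-12t)} = 3·2/(s+12)³ = 6/(s+12)³

Final answer: 6/(s+12)³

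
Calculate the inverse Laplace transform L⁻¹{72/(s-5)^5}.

L⁻¹{n!/(s-a)^(n+1)} = t^n·e^(at) with n=4, a=5. So L⁻¹{24/(s-5)^5} = t^4·e^(5t), and L⁻¹{72/(s-5)^5} = (72/24)·t^4·e^(5t) = 3·t^4·e^(5t)

Final answer: 3·t^4·e^(5t)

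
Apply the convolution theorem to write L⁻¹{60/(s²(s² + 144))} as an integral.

60/(s²(s² + 144)) = (1/s²)·(60/(s² + 144)) = L{t}·L{5·sin(12t)}. So f(t) = t*(5·sin(12t)) = ∫₀ᵗ 5τ·sin(12(t-τ)) dτ

Final answer: ∫₀ᵗ 5τ·sin(12(t-τ)) dτ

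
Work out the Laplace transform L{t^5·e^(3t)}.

L{t^n·e^(at)} = n!/(s-a)^(n+1), so L{t^5·e^(3t)} = 120/(s-3)^6

Final answer: 120/(s-3)^6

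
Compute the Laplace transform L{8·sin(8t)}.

L{sin(ωt)} = ω/(s² + ω²), so L{sin(8t)} = 8/(s² + 64). Then L{8·sin(8t)} = 8·8/(s² + 64) = 64/(s² + 64)

Final answer: 64/(s² + 64)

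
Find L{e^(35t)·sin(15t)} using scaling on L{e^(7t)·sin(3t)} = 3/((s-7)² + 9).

Scaling with a=5: L{e^(35t)·sin(15t)} = (1/5) · 3/((s/5-7)² + 9). Simplifying: 15/((s-35)² + 225)

Final answer: 15/((s-35)² + 225)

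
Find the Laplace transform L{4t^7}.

L{4t^7} = 4 · L{t^7} = 4 · 5040/s^8 = 20160/s^8

Final answer: 20160/s^8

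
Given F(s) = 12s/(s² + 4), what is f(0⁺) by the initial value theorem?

f(0⁺) = lim_{s→∞} s·12s/(s² + 4) = lim_{s→∞} 12s²/(s² + 4) = 12

Final answer: 12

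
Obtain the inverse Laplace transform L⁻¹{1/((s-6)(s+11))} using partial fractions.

Decompose: A/(s-6) + B/(s+11). A = 1/17, B = -1/17. f(t) = (e^(6t) - e^(-11t))/17

Final answer: (e^(6t) - e^(-11t))/17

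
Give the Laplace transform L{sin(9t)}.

L{sin(ωt)} = ω/(s² + ω²), so L{sin(9t)} = 9/(s² + 81)

Final answer: 9/(s² + 81)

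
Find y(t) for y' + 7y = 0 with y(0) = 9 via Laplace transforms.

L{y'} + 7L{y} = 0. sY - 9 + 7Y = 0. Y(s+7) = 9. Y = 9/(s+7)

Final answer: y(t) = 9e^(-7t)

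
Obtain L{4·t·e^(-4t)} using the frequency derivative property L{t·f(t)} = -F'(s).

L{e^(-4t)} = 1/(s+4). By frequency derivative: L{t·e^(-4t)} = -d/ds[1/(s+4)] = -(-1)/(s+4)² = 1/(s+4)². Then L{4·t·e^(-4t)} = 4·1/(s+4)² = 4/(s+4)²

Final answer: 4/(s+4)²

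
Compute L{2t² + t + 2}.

L{2t² + t + 2} = 2·2/s³ + 1/s² + 2/s = 4/s³ + 1/s² + 2/s

Final answer: 4/s³ + 1/s² + 2/s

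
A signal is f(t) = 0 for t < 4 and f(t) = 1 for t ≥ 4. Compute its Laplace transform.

f(t) = u(t-4). L{u(t-4)} = e^(-4s)/s, so L{f(t)} = e^(-4s)/s

Final answer: e^(-4s)/s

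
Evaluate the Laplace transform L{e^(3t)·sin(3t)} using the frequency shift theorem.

Frequency shift: L{e^(at)f(t)} = F(s-a). L{e^(3t)·sin(3t)} = 3/((s-3)² + 9)

Final answer: 3/((s-3)² + 9)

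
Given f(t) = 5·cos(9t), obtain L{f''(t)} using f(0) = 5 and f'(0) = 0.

F(s) = 5s/(s² + 81). L{f''(t)} = s²F(s) - sf(0) - f'(0) = 5s³/(s² + 81) - 5s = (5s³ - 5s(s² + 81))/(s² + 81) = -405s/(s² + 81)

Final answer: -405s/(s² + 81)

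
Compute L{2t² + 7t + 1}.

L{2t² + 7t + 1} = 2·2/s³ + 7/s² + 1/s = 4/s³ + 7/s² + 1/s

Final answer: 4/s³ + 7/s² + 1/s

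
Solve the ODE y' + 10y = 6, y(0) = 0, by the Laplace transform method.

sY + 10Y = 6/s. Y = 6/(s(s+10)). Partial fractions: Y = 3/5/s - 3/5/(s+10)

Final answer: y(t) = 3/5(1 - e^(-10t))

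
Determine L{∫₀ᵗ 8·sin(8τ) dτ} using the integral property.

L{∫₀ᵗ f(τ)dτ} = F(s)/s with F(s) = 64/(s² + 64), so the result is (64/(s² + 64))/s = 64/(s(s² + 64))

Final answer: 64/(s(s² + 64))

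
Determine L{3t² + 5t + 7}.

L{3t² + 5t + 7} = 3·2/s³ + 5/s² + 7/s = 6/s³ + 5/s² + 7/s

Final answer: 6/s³ + 5/s² + 7/s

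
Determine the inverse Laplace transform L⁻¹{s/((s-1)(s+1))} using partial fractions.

Using partial fractions, f(t) = (e^t + e^(-t))/2

Final answer: (e^t + e^(-t))/2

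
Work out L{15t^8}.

L{t^n} = n!/s^(n+1). So L{15t^8} = 15·8!/s^9 = 604800/s^9

Final answer: 604800/s^9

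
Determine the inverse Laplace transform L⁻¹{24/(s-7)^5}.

L⁻¹{n!/(s-a)^(n+1)} = t^n·e^(at) with n=4, a=7. So L⁻¹{24/(s-7)^5} = t^4·e^(7t)

Final answer: t^4·e^(7t)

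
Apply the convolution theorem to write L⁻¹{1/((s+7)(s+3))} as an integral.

1/((s+7)(s+3)) = (1/(s+7))·(1/(s+3)) = L{e^(-7t)}·L{e^(-3t)}. So f(t) = e^(-7t)*e^(-3t) = ∫₀ᵗ e^(-7τ)·e^(-3(t-τ)) dτ

Final answer: ∫₀ᵗ e^(-7τ)·e^(-3(t-τ)) dτ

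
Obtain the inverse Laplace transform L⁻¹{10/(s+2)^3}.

L⁻¹{n!/(s-a)^(n+1)} = t^n·e^(at) with n=2, a=-2. So L⁻¹{2/(s+2)^3} = t^2·e^(-2t), and L⁻¹{10/(s+2)^3} = (10/2)·t^2·e^(-2t) = 5·t^2·e^(-2t)

Final answer: 5·t^2·e^(-2t)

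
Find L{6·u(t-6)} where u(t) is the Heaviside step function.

L{u(t-a)} = e^(-as)/s. Here a=6, so L{u(t-6)} = e^(-6s)/s, and L{6·u(t-6)} = 6·e^(-6s)/s

Final answer: 6·e^(-6s)/s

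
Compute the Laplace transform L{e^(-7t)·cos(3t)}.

L{e^(at)·cos(ωt)} = (s-a)/((s-a)² + ω²), so L{e^(-7t)·cos(3t)} = (s+7)/((s+7)² + 9)

Final answer: (s+7)/((s+7)² + 9)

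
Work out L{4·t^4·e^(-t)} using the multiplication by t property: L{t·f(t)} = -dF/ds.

Using L{t^n·e^(at)} = n!/(s-a)^(n+1), L{t^4·e^(-t)} = 24/(s+1)^5, so L{4·t^4·e^(-t)} = 4·24/(s+1)^5 = 96/(s+1)^5

Final answer: 96/(s+1)^5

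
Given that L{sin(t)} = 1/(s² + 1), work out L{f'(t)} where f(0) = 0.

L{f'(t)} = s·F(s) - f(0) = s·1/(s² + 1) - 0 = s/(s² + 1)

Final answer: s/(s² + 1)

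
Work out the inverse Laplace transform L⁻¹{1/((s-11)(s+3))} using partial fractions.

Decompose: A/(s-11) + B/(s+3). A = 1/14, B = -1/14. f(t) = (e^(11t) - e^(-3t))/14

Final answer: (e^(11t) - e^(-3t))/14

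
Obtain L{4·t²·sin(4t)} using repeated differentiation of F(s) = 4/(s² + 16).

F(s) = 4/(s² + 16). F'(s) = -8s/(s² + 16)². F''(s) = -8(16 - 3s²)/(s² + 16)³ = (24s² - 128)/(s² + 16)³. So L{t²·sin(4t)} = (-1)² F''(s) = (24s² - 128)/(s² + 16)³. Then L{4·t²·sin(4t)} = 4·(24s² - 128)/(s² + 16)³ = (96s² - 512)/(s² + 16)³

Final answer: (96s² - 512)/(s² + 16)³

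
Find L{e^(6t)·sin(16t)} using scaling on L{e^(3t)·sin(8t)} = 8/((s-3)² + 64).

Scaling with a=2: L{e^(6t)·sin(16t)} = (1/2) · 8/((s/2-3)² + 64). Simplifying: 16/((s-6)² + 256)

Final answer: 16/((s-6)² + 256)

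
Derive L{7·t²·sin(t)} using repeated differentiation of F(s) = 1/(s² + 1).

F(s) = 1/(s² + 1). F'(s) = -2s/(s² + 1)². F''(s) = -2(1 - 3s²)/(s² + 1)³ = (6s² - 2)/(s² + 1)³. So L{t²·sin(t)} = (-1)² F''(s) = (6s² - 2)/(s² + 1)³. Then L{7·t²·sin(t)} = 7·(6s² - 2)/(s² + 1)³ = (42s² - 14)/(s² + 1)³

Final answer: (42s² - 14)/(s² + 1)³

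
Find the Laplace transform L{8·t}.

L{t^n} = n!/s^(n+1), so L{t} = 1/s^2. Then L{8·t} = 8·1/s^2 = 8/s^2

Final answer: 8/s^2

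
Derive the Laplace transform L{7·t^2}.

L{t^n} = n!/s^(n+1), so L{t^2} = 2/s^3. Then L{7·t^2} = 7·2/s^3 = 14/s^3

Final answer: 14/s^3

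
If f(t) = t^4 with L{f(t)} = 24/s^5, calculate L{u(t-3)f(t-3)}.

Time shift theorem: L{u(t-a)f(t-a)} = e^(-as)F(s). Here a=3, F(s) = 24/s^5, so L{u(t-3)f(t-3)} = e^(-3s)·24/s^5

Final answer: e^(-3s)·24/s^5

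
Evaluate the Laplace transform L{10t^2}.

L{10t^2} = 10 · L{t^2} = 10 · 2/s^3 = 20/s^3

Final answer: 20/s^3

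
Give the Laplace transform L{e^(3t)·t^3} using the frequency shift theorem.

L{e^(at)·t^n} = n!/(s-a)^(n+1), so L{e^(3t)·t^3} = 6/(s-3)^4

Final answer: 6/(s-3)^4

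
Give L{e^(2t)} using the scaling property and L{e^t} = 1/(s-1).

Using L{f(at)} = (1/a)F(s/a) with a=2 and f(t) = e^t: L{e^(2t)} = (1/2) · 1/((s/2)-1) = (1/2) · 2/(s-2) = 1/(s-2)

Final answer: 1/(s-2)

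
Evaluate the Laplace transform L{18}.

L{18} = 18 · L{1} = 18/s

Final answer: 18/s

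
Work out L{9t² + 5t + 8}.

L{9t² + 5t + 8} = 9·2/s³ + 5/s² + 8/s = 18/s³ + 5/s² + 8/s

Final answer: 18/s³ + 5/s² + 8/s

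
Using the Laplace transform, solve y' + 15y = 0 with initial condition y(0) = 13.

L{y'} + 15L{y} = 0. sY - 13 + 15Y = 0. Y(s+15) = 13. Y = 13/(s+15)

Final answer: y(t) = 13e^(-15t)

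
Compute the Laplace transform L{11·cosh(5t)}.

L{cosh(ωt)} = s/(s² - ω²), so L{cosh(5t)} = s/(s² - 25). Then L{11·cosh(5t)} = 11·s/(s² - 25) = 11s/(s² - 25)

Final answer: 11s/(s² - 25)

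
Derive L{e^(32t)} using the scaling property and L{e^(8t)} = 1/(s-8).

Using L{f(at)} = (1/a)F(s/a) with a=4 and f(t) = e^(8t): L{e^(32t)} = (1/4) · 1/((s/4)-8) = (1/4) · 4/(s-32) = 1/(s-32)

Final answer: 1/(s-32)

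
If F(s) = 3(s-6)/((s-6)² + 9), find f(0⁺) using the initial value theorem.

f(0⁺) = lim_{s→∞} sF(s) = lim_{s→∞} 3s(s-6)/((s-6)² + 9) = 3

Final answer: 3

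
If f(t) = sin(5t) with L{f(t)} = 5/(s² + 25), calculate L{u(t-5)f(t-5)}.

Time shift theorem: L{u(t-a)f(t-a)} = e^(-as)F(s). Here a=5, F(s) = 5/(s² + 25), so L{u(t-5)f(t-5)} = e^(-5s)·5/(s² + 25)

Final answer: e^(-5s)·5/(s² + 25)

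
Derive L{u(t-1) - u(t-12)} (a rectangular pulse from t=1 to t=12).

L{u(t-a)} = e^(-as)/s. L{u(t-1) - u(t-12)} = (e^(-s) - e^(-12s))/s

Final answer: (e^(-s) - e^(-12s))/s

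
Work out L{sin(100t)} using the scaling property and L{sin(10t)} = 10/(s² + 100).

Using L{f(at)} = (1/a)F(s/a) with a=10: L{sin(100t)} = (1/10) · 10/((s/10)² + 100) = (1/10) · 10·100/(s² + 10000) = 100/(s² + 10000)

Final answer: 100/(s² + 10000)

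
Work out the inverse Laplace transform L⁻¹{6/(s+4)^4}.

L⁻¹{n!/(s-a)^(n+1)} = t^n·e^(at), so L⁻¹{6/(s+4)^4} = t^3·e^(-4t)

Final answer: t^3·e^(-4t)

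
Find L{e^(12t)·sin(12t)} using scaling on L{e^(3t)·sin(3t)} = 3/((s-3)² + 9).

Scaling with a=4: L{e^(12t)·sin(12t)} = (1/4) · 3/((s/4-3)² + 9). Simplifying: 12/((s-12)² + 144)

Final answer: 12/((s-12)² + 144)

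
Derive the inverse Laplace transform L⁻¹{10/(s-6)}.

L⁻¹{1/(s-a)} = e^(at), so L⁻¹{1/(s-6)} = e^(6t), and L⁻¹{10/(s-6)} = 10·e^(6t)

Final answer: 10·e^(6t)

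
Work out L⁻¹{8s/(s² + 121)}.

This is the form c·s/(s² + a²) with a = 11, c = 8. L⁻¹ = 8·cos(11t)

Final answer: 8·cos(11t)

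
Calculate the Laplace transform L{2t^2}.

L{2t^2} = 2 · L{t^2} = 2 · 2/s^3 = 4/s^3

Final answer: 4/s^3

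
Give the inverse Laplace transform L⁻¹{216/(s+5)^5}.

L⁻¹{n!/(s-a)^(n+1)} = t^n·e^(at) with n=4, a=-5. So L⁻¹{24/(s+5)^5} = t^4·e^(-5t), and L⁻¹{216/(s+5)^5} = (216/24)·t^4·e^(-5t) = 9·t^4·e^(-5t)

Final answer: 9·t^4·e^(-5t)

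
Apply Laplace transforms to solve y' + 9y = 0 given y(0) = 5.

L{y'} + 9L{y} = 0. sY - 5 + 9Y = 0. Y(s+9) = 5. Y = 5/(s+9)

Final answer: y(t) = 5e^(-9t)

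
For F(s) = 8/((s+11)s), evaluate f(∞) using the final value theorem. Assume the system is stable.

f(∞) = lim_{s→0} sF(s) = lim_{s→0} 8/(s+11) = 8/11

Final answer: 8/11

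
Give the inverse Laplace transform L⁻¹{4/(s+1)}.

L⁻¹{1/(s-a)} = e^(at), so L⁻¹{1/(s+1)} = e^(-t), and L⁻¹{4/(s+1)} = 4·e^(-t)

Final answer: 4·e^(-t)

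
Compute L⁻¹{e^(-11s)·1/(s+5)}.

L⁻¹{1/(s+5)} = e^(-5t). By the time shift theorem, L⁻¹{e^(-as)F(s)} = u(t-a)f(t-a) with a=11, so L⁻¹{e^(-11s)·1/(s+5)} = u(t-11)·e^(-5(t-11))

Final answer: u(t-11)·e^(-5(t-11))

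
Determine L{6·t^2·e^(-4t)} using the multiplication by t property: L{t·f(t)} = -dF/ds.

Using L{t^n·e^(at)} = n!/(s-a)^(n+1), L{t^2·e^(-4t)} = 2/(s+4)^3, so L{6·t^2·e^(-4t)} = 6·2/(s+4)^3 = 12/(s+4)^3

Final answer: 12/(s+4)^3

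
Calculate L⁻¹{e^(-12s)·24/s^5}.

L⁻¹{24/s^5} = t^4. By the time shift theorem, L⁻¹{e^(-as)F(s)} = u(t-a)f(t-a) with a=12, so L⁻¹{e^(-12s)·24/s^5} = u(t-12)·(t-12)^4

Final answer: u(t-12)·(t-12)^4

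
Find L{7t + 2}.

L{7t + 2} = 7·L{t} + 2·L{1} = 7/s² + 2/s

Final answer: 7/s² + 2/s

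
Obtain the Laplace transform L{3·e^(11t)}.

L{e^(at)} = 1/(s-a), so L{e^(11t)} = 1/(s-11). Then L{3·e^(11t)} = 3/(s-11)

Final answer: 3/(s-11)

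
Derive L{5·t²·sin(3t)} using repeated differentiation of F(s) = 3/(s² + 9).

F(s) = 3/(s² + 9). F'(s) = -6s/(s² + 9)². F''(s) = -6(9 - 3s²)/(s² + 9)³ = (18s² - 54)/(s² + 9)³. So L{t²·sin(3t)} = (-1)² F''(s) = (18s² - 54)/(s² + 9)³. Then L{5·t²·sin(3t)} = 5·(18s² - 54)/(s² + 9)³ = (90s² - 270)/(s² + 9)³

Final answer: (90s² - 270)/(s² + 9)³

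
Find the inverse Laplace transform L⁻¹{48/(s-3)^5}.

L⁻¹{n!/(s-a)^(n+1)} = t^n·e^(at) with n=4, a=3. So L⁻¹{24/(s-3)^5} = t^4·e^(3t), and L⁻¹{48/(s-3)^5} = (48/24)·t^4·e^(3t) = 2·t^4·e^(3t)

Final answer: 2·t^4·e^(3t)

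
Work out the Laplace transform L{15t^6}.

L{15t^6} = 15 · L{t^6} = 15 · 720/s^7 = 10800/s^7

Final answer: 10800/s^7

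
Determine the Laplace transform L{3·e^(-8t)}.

L{e^(at)} = 1/(s-a), so L{e^(-8t)} = 1/(s+8). Then L{3·e^(-8t)} = 3/(s+8)

Final answer: 3/(s+8)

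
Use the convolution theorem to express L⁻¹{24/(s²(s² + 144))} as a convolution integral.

24/(s²(s² + 144)) = (1/s²)·(24/(s² + 144)) = L{t}·L{2·sin(12t)}. So f(t) = t*(2·sin(12t)) = ∫₀ᵗ 2τ·sin(12(t-τ)) dτ

Final answer: ∫₀ᵗ 2τ·sin(12(t-τ)) dτ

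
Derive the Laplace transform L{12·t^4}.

L{t^n} = n!/s^(n+1), so L{t^4} = 24/s^5. Then L{12·t^4} = 12·24/s^5 = 288/s^5

Final answer: 288/s^5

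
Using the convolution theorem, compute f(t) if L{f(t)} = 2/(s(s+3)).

2/(s(s+3)) = (2/s)·(1/(s+3)) = L{2}·L{e^(-3t)}. By convolution, f(t) = 2*e^(-3t) = ∫₀ᵗ 2·e^(-3τ) dτ = 2·(1 - e^(-3t))/3

Final answer: 2·(1 - e^(-3t))/3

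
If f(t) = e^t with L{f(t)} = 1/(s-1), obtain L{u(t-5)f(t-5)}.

Time shift theorem: L{u(t-a)f(t-a)} = e^(-as)F(s). Here a=5, F(s) = 1/(s-1), so L{u(t-5)f(t-5)} = e^(-5s)·1/(s-1)

Final answer: e^(-5s)·1/(s-1)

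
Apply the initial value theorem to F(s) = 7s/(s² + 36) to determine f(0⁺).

f(0⁺) = lim_{s→∞} s·7s/(s² + 36) = lim_{s→∞} 7s²/(s² + 36) = 7

Final answer: 7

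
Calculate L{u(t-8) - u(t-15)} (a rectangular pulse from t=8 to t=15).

L{u(t-a)} = e^(-as)/s. L{u(t-8) - u(t-15)} = (e^(-8s) - e^(-15s))/s

Final answer: (e^(-8s) - e^(-15s))/s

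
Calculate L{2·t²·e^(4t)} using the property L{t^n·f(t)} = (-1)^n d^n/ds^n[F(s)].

L{e^(4t)} = 1/(s-4). d/ds[1/(s-4)] = -1/(s-4)². d²/ds²[1/(s-4)] = 2/(s-4)³. So L{t²·e^(4t)} = (-1)² · 2/(s-4)³ = 2/(s-4)³. Then L{2·t²·e^(4t)} = 2·2/(s-4)³ = 4/(s-4)³

Final answer: 4/(s-4)³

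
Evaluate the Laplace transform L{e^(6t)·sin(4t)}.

L{e^(at)·sin(ωt)} = ω/((s-a)² + ω²), so L{e^(6t)·sin(4t)} = 4/((s-6)² + 16)

Final answer: 4/((s-6)² + 16)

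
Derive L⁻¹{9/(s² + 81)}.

This is the form c·a/(s² + a²) with a = 9. L⁻¹ = sin(9t)

Final answer: sin(9t)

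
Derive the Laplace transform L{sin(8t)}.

L{sin(ωt)} = ω/(s² + ω²), so L{sin(8t)} = 8/(s² + 64)

Final answer: 8/(s² + 64)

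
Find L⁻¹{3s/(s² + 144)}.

This is the form c·s/(s² + a²) with a = 12, c = 3. L⁻¹ = 3·cos(12t)

Final answer: 3·cos(12t)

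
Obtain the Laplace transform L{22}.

L{22} = 22 · L{1} = 22/s

Final answer: 22/s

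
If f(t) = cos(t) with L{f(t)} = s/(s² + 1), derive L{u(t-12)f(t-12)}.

Time shift theorem: L{u(t-a)f(t-a)} = e^(-as)F(s). Here a=12, F(s) = s/(s² + 1), so L{u(t-12)f(t-12)} = e^(-12s)·s/(s² + 1)

Final answer: e^(-12s)·s/(s² + 1)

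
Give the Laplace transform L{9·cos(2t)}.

L{cos(ωt)} = s/(s² + ω²), so L{cos(2t)} = s/(s² + 4). Then L{9·cos(2t)} = 9·s/(s² + 4) = 9s/(s² + 4)

Final answer: 9s/(s² + 4)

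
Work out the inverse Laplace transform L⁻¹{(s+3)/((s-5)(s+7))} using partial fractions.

Using partial fractions, f(t) = (8e^(5t) + 4e^(-7t))/12

Final answer: (8e^(5t) + 4e^(-7t))/12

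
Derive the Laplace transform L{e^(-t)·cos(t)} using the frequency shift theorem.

Frequency shift: L{e^(at)f(t)} = F(s-a). L{e^(-t)·cos(t)} = (s+1)/((s+1)² + 1)

Final answer: (s+1)/((s+1)² + 1)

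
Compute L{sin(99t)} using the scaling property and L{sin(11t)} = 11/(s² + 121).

Using L{f(at)} = (1/a)F(s/a) with a=9: L{sin(99t)} = (1/9) · 11/((s/9)² + 121) = (1/9) · 11·81/(s² + 9801) = 99/(s² + 9801)

Final answer: 99/(s² + 9801)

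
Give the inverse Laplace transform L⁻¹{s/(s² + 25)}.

L⁻¹{s/(s² + 25)} = cos(5t)

Final answer: cos(5t)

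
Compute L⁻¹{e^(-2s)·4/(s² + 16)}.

L⁻¹{4/(s² + 16)} = sin(4t). By the time shift theorem, L⁻¹{e^(-as)F(s)} = u(t-a)f(t-a) with a=2, so L⁻¹{e^(-2s)·4/(s² + 16)} = u(t-2)·sin(4(t-2))

Final answer: u(t-2)·sin(4(t-2))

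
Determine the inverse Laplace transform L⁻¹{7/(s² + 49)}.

L⁻¹{7/(s² + 49)} = sin(7t)

Final answer: sin(7t)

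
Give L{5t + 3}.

L{5t + 3} = 5·L{t} + 3·L{1} = 5/s² + 3/s

Final answer: 5/s² + 3/s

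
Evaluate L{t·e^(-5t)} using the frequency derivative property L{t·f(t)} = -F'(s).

L{e^(-5t)} = 1/(s+5). By frequency derivative: L{t·e^(-5t)} = -d/ds[1/(s+5)] = -(-1)/(s+5)² = 1/(s+5)²

Final answer: 1/(s+5)²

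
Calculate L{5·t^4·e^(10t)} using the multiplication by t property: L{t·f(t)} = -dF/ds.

Using L{t^n·e^(at)} = n!/(s-a)^(n+1), L{t^4·e^(10t)} = 24/(s-10)^5, so L{5·t^4·e^(10t)} = 5·24/(s-10)^5 = 120/(s-10)^5

Final answer: 120/(s-10)^5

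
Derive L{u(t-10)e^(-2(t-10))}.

u(t-a)f(t-a) with f(t)=e^(-2t). L{e^(-2t)} = 1/(s+2). By time shift: e^(-10s)/(s+2)

Final answer: e^(-10s)/(s+2)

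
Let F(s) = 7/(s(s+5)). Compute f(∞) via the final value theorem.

f(∞) = lim_{s→0} s·7/(s(s+5)) = lim_{s→0} 7/(s+5) = 7/5 = 7/5

Final answer: 7/5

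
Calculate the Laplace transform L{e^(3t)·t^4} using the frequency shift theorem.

L{e^(at)·t^n} = n!/(s-a)^(n+1), so L{e^(3t)·t^4} = 24/(s-3)^5

Final answer: 24/(s-3)^5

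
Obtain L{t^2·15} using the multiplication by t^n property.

L{15} = 15/s. d^1/ds^1[1/s] = -1/s². d^2/ds^2[1/s] = 2/s^3. So L{t^2} = (-1)^{2}·2/s^3 = 2/s^3. Then L{t^2·15} = 15·2/s^3 = 30/s^3

Final answer: 30/s^3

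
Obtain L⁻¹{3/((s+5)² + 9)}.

Form: b/((s-a)² + b²) → e^(at)sin(bt). With a=-5, b=3

Final answer: e^(-5t)·sin(3t)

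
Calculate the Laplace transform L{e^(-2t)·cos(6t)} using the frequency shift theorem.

Frequency shift: L{e^(at)f(t)} = F(s-a). L{e^(-2t)·cos(6t)} = (s+2)/((s+2)² + 36)

Final answer: (s+2)/((s+2)² + 36)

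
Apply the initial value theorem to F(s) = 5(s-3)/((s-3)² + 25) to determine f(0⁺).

f(0⁺) = lim_{s→∞} sF(s) = lim_{s→∞} 5s(s-3)/((s-3)² + 25) = 5

Final answer: 5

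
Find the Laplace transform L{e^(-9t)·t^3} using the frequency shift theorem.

L{e^(at)·t^n} = n!/(s-a)^(n+1), so L{e^(-9t)·t^3} = 6/(s+9)^4

Final answer: 6/(s+9)^4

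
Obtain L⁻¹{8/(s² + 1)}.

This is the form c·a/(s² + a²) with a = 1, c = 8. L⁻¹ = 8·sin(t)

Final answer: 8·sin(t)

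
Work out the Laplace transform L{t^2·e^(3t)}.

L{t^n·e^(at)} = n!/(s-a)^(n+1), so L{t^2·e^(3t)} = 2/(s-3)^3

Final answer: 2/(s-3)^3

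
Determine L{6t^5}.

L{t^n} = n!/s^(n+1). So L{6t^5} = 6·5!/s^6 = 720/s^6

Final answer: 720/s^6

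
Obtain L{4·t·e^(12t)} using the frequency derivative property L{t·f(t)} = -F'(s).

L{e^(12t)} = 1/(s-12). By frequency derivative: L{t·e^(12t)} = -d/ds[1/(s-12)] = -(-1)/(s-12)² = 1/(s-12)². Then L{4·t·e^(12t)} = 4·1/(s-12)² = 4/(s-12)²

Final answer: 4/(s-12)²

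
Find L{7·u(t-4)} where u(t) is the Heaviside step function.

L{u(t-a)} = e^(-as)/s. Here a=4, so L{u(t-4)} = e^(-4s)/s, and L{7·u(t-4)} = 7·e^(-4s)/s

Final answer: 7·e^(-4s)/s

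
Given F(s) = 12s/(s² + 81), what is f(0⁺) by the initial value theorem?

f(0⁺) = lim_{s→∞} s·12s/(s² + 81) = lim_{s→∞} 12s²/(s² + 81) = 12

Final answer: 12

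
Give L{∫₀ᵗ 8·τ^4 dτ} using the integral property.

L{∫₀ᵗ f(τ)dτ} = F(s)/s with f(t) = 8t^4. F(s) = 192/s^5, so L{∫₀ᵗ 8·τ^4 dτ} = (192/s^5)/s = 192/s^6. (Check: ∫₀ᵗ 8·τ^4 dτ = 8t^5/5.)

Final answer: 192/s^6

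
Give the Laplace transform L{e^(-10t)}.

L{e^(at)} = 1/(s-a), so L{e^(-10t)} = 1/(s+10)

Final answer: 1/(s+10)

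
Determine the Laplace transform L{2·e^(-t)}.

L{e^(at)} = 1/(s-a), so L{e^(-t)} = 1/(s+1). Then L{2·e^(-t)} = 2/(s+1)

Final answer: 2/(s+1)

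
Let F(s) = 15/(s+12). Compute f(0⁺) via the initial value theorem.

f(0⁺) = lim_{s→∞} s·15/(s+12) = lim_{s→∞} 15s/(s+12) = 15

Final answer: 15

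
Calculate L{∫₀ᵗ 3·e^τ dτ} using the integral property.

L{∫₀ᵗ f(τ)dτ} = F(s)/s with F(s) = 3/(s-1), so L{∫₀ᵗ 3·e^τ dτ} = 3/(s(s-1))

Final answer: 3/(s(s-1))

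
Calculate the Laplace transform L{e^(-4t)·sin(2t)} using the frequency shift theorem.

Frequency shift: L{e^(at)f(t)} = F(s-a). L{e^(-4t)·sin(2t)} = 2/((s+4)² + 4)

Final answer: 2/((s+4)² + 4)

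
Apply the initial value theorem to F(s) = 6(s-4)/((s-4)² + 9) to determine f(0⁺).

f(0⁺) = lim_{s→∞} sF(s) = lim_{s→∞} 6s(s-4)/((s-4)² + 9) = 6

Final answer: 6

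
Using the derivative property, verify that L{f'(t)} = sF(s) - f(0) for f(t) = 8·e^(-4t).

f'(t) = -32e^(-4t). Direct: L{f'(t)} = -32/(s+4). Property: s·8/(s+4) - 8 = (8s - 8(s+4))/(s+4) = -32/(s+4). ✓

Final answer: -32/(s+4)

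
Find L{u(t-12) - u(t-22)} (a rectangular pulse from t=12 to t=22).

L{u(t-a)} = e^(-as)/s. L{u(t-12) - u(t-22)} = (e^(-12s) - e^(-22s))/s

Final answer: (e^(-12s) - e^(-22s))/s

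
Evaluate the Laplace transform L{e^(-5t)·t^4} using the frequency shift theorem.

L{e^(at)·t^n} = n!/(s-a)^(n+1), so L{e^(-5t)·t^4} = 24/(s+5)^5

Final answer: 24/(s+5)^5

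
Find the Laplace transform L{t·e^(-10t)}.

L{t^n·e^(at)} = n!/(s-a)^(n+1), so L{t·e^(-10t)} = 1/(s+10)^2

Final answer: 1/(s+10)^2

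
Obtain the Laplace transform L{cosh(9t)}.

L{cosh(ωt)} = s/(s² - ω²), so L{cosh(9t)} = s/(s² - 81)

Final answer: s/(s² - 81)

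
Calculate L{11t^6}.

L{t^n} = n!/s^(n+1). So L{11t^6} = 11·6!/s^7 = 7920/s^7

Final answer: 7920/s^7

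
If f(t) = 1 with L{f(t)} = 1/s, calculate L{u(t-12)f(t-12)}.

Time shift theorem: L{u(t-a)f(t-a)} = e^(-as)F(s). Here a=12, F(s) = 1/s, so L{u(t-12)f(t-12)} = e^(-12s)·1/s

Final answer: e^(-12s)·1/s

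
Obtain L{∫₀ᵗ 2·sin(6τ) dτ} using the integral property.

L{∫₀ᵗ f(τ)dτ} = F(s)/s with F(s) = 12/(s² + 36), so the result is (12/(s² + 36))/s = 12/(s(s² + 36))

Final answer: 12/(s(s² + 36))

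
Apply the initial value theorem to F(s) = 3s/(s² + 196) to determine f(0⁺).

f(0⁺) = lim_{s→∞} s·3s/(s² + 196) = lim_{s→∞} 3s²/(s² + 196) = 3

Final answer: 3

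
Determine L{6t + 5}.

L{6t + 5} = 6·L{t} + 5·L{1} = 6/s² + 5/s

Final answer: 6/s² + 5/s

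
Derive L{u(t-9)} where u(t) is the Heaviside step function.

L{u(t-a)} = e^(-as)/s. Here a=9, so L{u(t-9)} = e^(-9s)/s

Final answer: e^(-9s)/s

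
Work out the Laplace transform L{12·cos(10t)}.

L{cos(ωt)} = s/(s² + ω²), so L{cos(10t)} = s/(s² + 100). Then L{12·cos(10t)} = 12·s/(s² + 100) = 12s/(s² + 100)

Final answer: 12s/(s² + 100)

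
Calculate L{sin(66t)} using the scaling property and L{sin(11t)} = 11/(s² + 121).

Using L{f(at)} = (1/a)F(s/a) with a=6: L{sin(66t)} = (1/6) · 11/((s/6)² + 121) = (1/6) · 11·36/(s² + 4356) = 66/(s² + 4356)

Final answer: 66/(s² + 4356)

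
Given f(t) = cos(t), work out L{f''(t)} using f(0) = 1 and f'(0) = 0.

F(s) = s/(s² + 1). L{f''(t)} = s²F(s) - sf(0) - f'(0) = s³/(s² + 1) - s = (s³ - s(s² + 1))/(s² + 1) = -1s/(s² + 1)

Final answer: -1s/(s² + 1)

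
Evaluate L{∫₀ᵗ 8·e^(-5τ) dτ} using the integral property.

L{∫₀ᵗ f(τ)dτ} = F(s)/s with F(s) = 8/(s+5), so L{∫₀ᵗ 8·e^(-5τ) dτ} = 8/(s(s+5))

Final answer: 8/(s(s+5))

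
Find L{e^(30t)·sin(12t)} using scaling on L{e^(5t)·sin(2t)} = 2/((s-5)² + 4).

Scaling with a=6: L{e^(30t)·sin(12t)} = (1/6) · 2/((s/6-5)² + 4). Simplifying: 12/((s-30)² + 144)

Final answer: 12/((s-30)² + 144)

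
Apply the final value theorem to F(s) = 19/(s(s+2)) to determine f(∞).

f(∞) = lim_{s→0} s·19/(s(s+2)) = lim_{s→0} 19/(s+2) = 19/2 = 19/2

Final answer: 19/2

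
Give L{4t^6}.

L{t^n} = n!/s^(n+1). So L{4t^6} = 4·6!/s^7 = 2880/s^7

Final answer: 2880/s^7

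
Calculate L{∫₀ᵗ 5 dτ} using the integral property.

L{∫₀ᵗ f(τ)dτ} = F(s)/s with f(t) = 5. F(s) = 5/s, so L{∫₀ᵗ 5 dτ} = (5/s)/s = 5/s². (Check: ∫₀ᵗ 5 dτ = 5t.)

Final answer: 5/s²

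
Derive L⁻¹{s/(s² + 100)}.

This is the form c·s/(s² + a²) with a = 10. L⁻¹ = cos(10t)

Final answer: cos(10t)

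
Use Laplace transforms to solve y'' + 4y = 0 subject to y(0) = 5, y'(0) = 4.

L{y''} + 4L{y} = 0. s²Y - 5s - 4 + 4Y = 0. Y(s² + 4) = 5s + 4. Y = (5s + 4)/(s² + 4). Inverting: y(t) = 5cos(2t) + 2sin(2t)

Final answer: y(t) = 5cos(2t) + 2sin(2t)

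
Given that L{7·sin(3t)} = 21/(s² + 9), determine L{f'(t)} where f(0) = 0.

L{f'(t)} = s·F(s) - f(0) = s·21/(s² + 9) - 0 = 21s/(s² + 9)

Final answer: 21s/(s² + 9)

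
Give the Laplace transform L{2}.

L{2} = 2 · L{1} = 2/s

Final answer: 2/s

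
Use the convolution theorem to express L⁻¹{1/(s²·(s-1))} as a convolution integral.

1/(s²·(s-1)) = (1/s^2)·(1/(s-1)) = L{t}·L{e^t}. So f(t) = t*e^t = ∫₀ᵗ τ·e^(t-τ) dτ

Final answer: ∫₀ᵗ τ·e^(t-τ) dτ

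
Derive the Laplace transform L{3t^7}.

L{3t^7} = 3 · L{t^7} = 3 · 5040/s^8 = 15120/s^8

Final answer: 15120/s^8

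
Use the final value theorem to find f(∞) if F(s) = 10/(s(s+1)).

f(∞) = lim_{s→0} s·10/(s(s+1)) = lim_{s→0} 10/(s+1) = 10/1 = 10

Final answer: 10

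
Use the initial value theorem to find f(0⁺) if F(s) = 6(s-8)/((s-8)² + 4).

f(0⁺) = lim_{s→∞} sF(s) = lim_{s→∞} 6s(s-8)/((s-8)² + 4) = 6

Final answer: 6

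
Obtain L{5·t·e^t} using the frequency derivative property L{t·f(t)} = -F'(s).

L{e^t} = 1/(s-1). By frequency derivative: L{t·e^t} = -d/ds[1/(s-1)] = -(-1)/(s-1)² = 1/(s-1)². Then L{5·t·e^t} = 5·1/(s-1)² = 5/(s-1)²

Final answer: 5/(s-1)²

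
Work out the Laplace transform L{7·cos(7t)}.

L{cos(ωt)} = s/(s² + ω²), so L{cos(7t)} = s/(s² + 49). Then L{7·cos(7t)} = 7·s/(s² + 49) = 7s/(s² + 49)

Final answer: 7s/(s² + 49)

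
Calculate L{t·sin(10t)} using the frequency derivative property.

L{sin(10t)} = 10/(s² + 100). By L{t·f(t)} = -F'(s): -d/ds[10/(s² + 100)] = -(10)·(-2s)/(s² + 100)² = 20s/(s² + 100)²

Final answer: 20s/(s² + 100)²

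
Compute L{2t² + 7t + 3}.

L{2t² + 7t + 3} = 2·2/s³ + 7/s² + 3/s = 4/s³ + 7/s² + 3/s

Final answer: 4/s³ + 7/s² + 3/s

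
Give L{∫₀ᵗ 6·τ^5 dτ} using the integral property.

L{∫₀ᵗ f(τ)dτ} = F(s)/s with f(t) = 6t^5. F(s) = 720/s^6, so L{∫₀ᵗ 6·τ^5 dτ} = (720/s^6)/s = 720/s^7. (Check: ∫₀ᵗ 6·τ^5 dτ = 6t^6/6.)

Final answer: 720/s^7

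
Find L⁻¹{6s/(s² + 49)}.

This is the form c·s/(s² + a²) with a = 7, c = 6. L⁻¹ = 6·cos(7t)

Final answer: 6·cos(7t)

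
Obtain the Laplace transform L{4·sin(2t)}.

L{sin(ωt)} = ω/(s² + ω²), so L{sin(2t)} = 2/(s² + 4). Then L{4·sin(2t)} = 4·2/(s² + 4) = 8/(s² + 4)

Final answer: 8/(s² + 4)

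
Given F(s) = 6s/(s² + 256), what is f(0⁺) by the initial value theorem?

f(0⁺) = lim_{s→∞} s·6s/(s² + 256) = lim_{s→∞} 6s²/(s² + 256) = 6

Final answer: 6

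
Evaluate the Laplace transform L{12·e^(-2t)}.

L{e^(at)} = 1/(s-a), so L{e^(-2t)} = 1/(s+2). Then L{12·e^(-2t)} = 12/(s+2)

Final answer: 12/(s+2)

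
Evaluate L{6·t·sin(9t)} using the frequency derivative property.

L{sin(9t)} = 9/(s² + 81). By L{t·f(t)} = -F'(s): -d/ds[9/(s² + 81)] = -(9)·(-2s)/(s² + 81)² = 18s/(s² + 81)². Then L{6·t·sin(9t)} = 6·18s/(s² + 81)² = 108s/(s² + 81)²

Final answer: 108s/(s² + 81)²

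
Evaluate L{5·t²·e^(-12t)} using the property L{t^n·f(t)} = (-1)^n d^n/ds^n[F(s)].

L{e^(-12t)} = 1/(s+12). d/ds[1/(s+12)] = -1/(s+12)². d²/ds²[1/(s+12)] = 2/(s+12)³. So L{t²·e^(-12t)} = (-1)² · 2/(s+12)³ = 2/(s+12)³. Then L{5·t²·e^(-12t)} = 5·2/(s+12)³ = 10/(s+12)³

Final answer: 10/(s+12)³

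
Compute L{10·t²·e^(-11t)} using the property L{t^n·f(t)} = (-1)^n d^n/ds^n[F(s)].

L{e^(-11t)} = 1/(s+11). d/ds[1/(s+11)] = -1/(s+11)². d²/ds²[1/(s+11)] = 2/(s+11)³. So L{t²·e^(-11t)} = (-1)² · 2/(s+11)³ = 2/(s+11)³. Then L{10·t²·e^(-11t)} = 10·2/(s+11)³ = 20/(s+11)³

Final answer: 20/(s+11)³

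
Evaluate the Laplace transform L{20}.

L{20} = 20 · L{1} = 20/s

Final answer: 20/s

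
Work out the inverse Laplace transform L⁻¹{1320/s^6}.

L⁻¹{n!/s^(n+1)} = t^n with n=5. So L⁻¹{120/s^6} = t^5, and L⁻¹{1320/s^6} = (1320/120)·t^5 = 11·t^5

Final answer: 11·t^5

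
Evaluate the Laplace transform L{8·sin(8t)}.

L{sin(ωt)} = ω/(s² + ω²), so L{sin(8t)} = 8/(s² + 64). Then L{8·sin(8t)} = 8·8/(s² + 64) = 64/(s² + 64)

Final answer: 64/(s² + 64)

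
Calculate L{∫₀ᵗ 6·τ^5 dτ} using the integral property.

L{∫₀ᵗ f(τ)dτ} = F(s)/s with f(t) = 6t^5. F(s) = 720/s^6, so L{∫₀ᵗ 6·τ^5 dτ} = (720/s^6)/s = 720/s^7. (Check: ∫₀ᵗ 6·τ^5 dτ = 6t^6/6.)

Final answer: 720/s^7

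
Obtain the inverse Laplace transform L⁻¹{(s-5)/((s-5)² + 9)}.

Using frequency shift, L⁻¹{(s-5)/((s-5)² + 9)} = e^(5t)·cos(3t)

Final answer: e^(5t)·cos(3t)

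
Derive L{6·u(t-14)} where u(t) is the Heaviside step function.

L{u(t-a)} = e^(-as)/s. Here a=14, so L{u(t-14)} = e^(-14s)/s, and L{6·u(t-14)} = 6·e^(-14s)/s

Final answer: 6·e^(-14s)/s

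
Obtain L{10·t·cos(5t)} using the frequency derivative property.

L{cos(5t)} = s/(s² + 25). Derivative: d/ds[s/(s² + 25)] = [(s² + 25) - s·2s]/(s² + 25)² = (25 - s²)/(s² + 25)². So L{t·cos(5t)} = -F'(s) = (s² - 25)/(s² + 25)². Then L{10·t·cos(5t)} = 10·(s² - 25)/(s² + 25)²

Final answer: 10·(s² - 25)/(s² + 25)²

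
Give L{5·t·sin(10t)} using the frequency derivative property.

L{sin(10t)} = 10/(s² + 100). By L{t·f(t)} = -F'(s): -d/ds[10/(s² + 100)] = -(10)·(-2s)/(s² + 100)² = 20s/(s² + 100)². Then L{5·t·sin(10t)} = 5·20s/(s² + 100)² = 100s/(s² + 100)²

Final answer: 100s/(s² + 100)²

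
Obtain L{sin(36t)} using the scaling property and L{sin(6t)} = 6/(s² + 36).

Using L{f(at)} = (1/a)F(s/a) with a=6: L{sin(36t)} = (1/6) · 6/((s/6)² + 36) = (1/6) · 6·36/(s² + 1296) = 36/(s² + 1296)

Final answer: 36/(s² + 1296)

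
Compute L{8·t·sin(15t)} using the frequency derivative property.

L{sin(15t)} = 15/(s² + 225). By L{t·f(t)} = -F'(s): -d/ds[15/(s² + 225)] = -(15)·(-2s)/(s² + 225)² = 30s/(s² + 225)². Then L{8·t·sin(15t)} = 8·30s/(s² + 225)² = 240s/(s² + 225)²

Final answer: 240s/(s² + 225)²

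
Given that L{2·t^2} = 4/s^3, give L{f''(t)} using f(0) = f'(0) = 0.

L{f''(t)} = s²F(s) - sf(0) - f'(0) = s²·4/s^3 - 0 - 0 = 4/s

Final answer: 4/s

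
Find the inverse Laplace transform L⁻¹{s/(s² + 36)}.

L⁻¹{s/(s² + 36)} = cos(6t)

Final answer: cos(6t)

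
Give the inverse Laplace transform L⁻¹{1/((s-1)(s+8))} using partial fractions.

Decompose: A/(s-1) + B/(s+8). A = 1/9, B = -1/9. f(t) = (e^t - e^(-8t))/9

Final answer: (e^t - e^(-8t))/9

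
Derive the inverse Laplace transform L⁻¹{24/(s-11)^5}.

L⁻¹{n!/(s-a)^(n+1)} = t^n·e^(at), so L⁻¹{24/(s-11)^5} = t^4·e^(11t)

Final answer: t^4·e^(11t)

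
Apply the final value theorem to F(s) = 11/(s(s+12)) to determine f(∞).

f(∞) = lim_{s→0} s·11/(s(s+12)) = lim_{s→0} 11/(s+12) = 11/12 = 11/12

Final answer: 11/12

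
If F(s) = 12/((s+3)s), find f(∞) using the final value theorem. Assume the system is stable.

f(∞) = lim_{s→0} sF(s) = lim_{s→0} 12/(s+3) = 4

Final answer: 4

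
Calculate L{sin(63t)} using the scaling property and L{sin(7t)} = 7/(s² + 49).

Using L{f(at)} = (1/a)F(s/a) with a=9: L{sin(63t)} = (1/9) · 7/((s/9)² + 49) = (1/9) · 7·81/(s² + 3969) = 63/(s² + 3969)

Final answer: 63/(s² + 3969)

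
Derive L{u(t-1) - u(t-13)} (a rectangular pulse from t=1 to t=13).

L{u(t-a)} = e^(-as)/s. L{u(t-1) - u(t-13)} = (e^(-s) - e^(-13s))/s

Final answer: (e^(-s) - e^(-13s))/s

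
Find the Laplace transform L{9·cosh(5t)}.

L{cosh(ωt)} = s/(s² - ω²), so L{cosh(5t)} = s/(s² - 25). Then L{9·cosh(5t)} = 9·s/(s² - 25) = 9s/(s² - 25)

Final answer: 9s/(s² - 25)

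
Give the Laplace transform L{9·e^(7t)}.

L{e^(at)} = 1/(s-a), so L{e^(7t)} = 1/(s-7). Then L{9·e^(7t)} = 9/(s-7)

Final answer: 9/(s-7)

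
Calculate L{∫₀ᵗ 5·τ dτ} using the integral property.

L{∫₀ᵗ f(τ)dτ} = F(s)/s with f(t) = 5t. F(s) = 5/s^2, so L{∫₀ᵗ 5·τ dτ} = (5/s^2)/s = 5/s^3. (Check: ∫₀ᵗ 5·τ dτ = 5t^2/2.)

Final answer: 5/s^3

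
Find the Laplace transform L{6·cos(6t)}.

L{cos(ωt)} = s/(s² + ω²), so L{cos(6t)} = s/(s² + 36). Then L{6·cos(6t)} = 6·s/(s² + 36) = 6s/(s² + 36)

Final answer: 6s/(s² + 36)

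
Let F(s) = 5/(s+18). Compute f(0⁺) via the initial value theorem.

f(0⁺) = lim_{s→∞} s·5/(s+18) = lim_{s→∞} 5s/(s+18) = 5

Final answer: 5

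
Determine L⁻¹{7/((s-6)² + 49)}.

Form: b/((s-a)² + b²) → e^(at)sin(bt). With a=6, b=7

Final answer: e^(6t)·sin(7t)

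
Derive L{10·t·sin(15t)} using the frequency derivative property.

L{sin(15t)} = 15/(s² + 225). By L{t·f(t)} = -F'(s): -d/ds[15/(s² + 225)] = -(15)·(-2s)/(s² + 225)² = 30s/(s² + 225)². Then L{10·t·sin(15t)} = 10·30s/(s² + 225)² = 300s/(s² + 225)²

Final answer: 300s/(s² + 225)²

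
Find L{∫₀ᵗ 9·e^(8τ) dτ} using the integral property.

L{∫₀ᵗ f(τ)dτ} = F(s)/s with F(s) = 9/(s-8), so L{∫₀ᵗ 9·e^(8τ) dτ} = 9/(s(s-8))

Final answer: 9/(s(s-8))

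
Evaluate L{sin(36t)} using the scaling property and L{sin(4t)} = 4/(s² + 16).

Using L{f(at)} = (1/a)F(s/a) with a=9: L{sin(36t)} = (1/9) · 4/((s/9)² + 16) = (1/9) · 4·81/(s² + 1296) = 36/(s² + 1296)

Final answer: 36/(s² + 1296)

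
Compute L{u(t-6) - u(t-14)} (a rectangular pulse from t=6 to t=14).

L{u(t-a)} = e^(-as)/s. L{u(t-6) - u(t-14)} = (e^(-6s) - e^(-14s))/s

Final answer: (e^(-6s) - e^(-14s))/s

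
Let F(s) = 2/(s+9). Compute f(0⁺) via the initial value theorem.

f(0⁺) = lim_{s→∞} s·2/(s+9) = lim_{s→∞} 2s/(s+9) = 2

Final answer: 2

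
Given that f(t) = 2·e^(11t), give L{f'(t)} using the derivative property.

f(0) = 2, F(s) = 2/(s-11). L{f'(t)} = s·F(s) - f(0) = 2s/(s-11) - 2 = (2s - 2(s-11))/(s-11) = 22/(s-11)

Final answer: 22/(s-11)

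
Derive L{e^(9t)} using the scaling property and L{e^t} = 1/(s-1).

Using L{f(at)} = (1/a)F(s/a) with a=9 and f(t) = e^t: L{e^(9t)} = (1/9) · 1/((s/9)-1) = (1/9) · 9/(s-9) = 1/(s-9)

Final answer: 1/(s-9)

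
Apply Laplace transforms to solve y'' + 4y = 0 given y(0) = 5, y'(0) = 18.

L{y''} + 4L{y} = 0. s²Y - 5s - 18 + 4Y = 0. Y(s² + 4) = 5s + 18. Y = (5s + 18)/(s² + 4). Inverting: y(t) = 5cos(2t) + 9sin(2t)

Final answer: y(t) = 5cos(2t) + 9sin(2t)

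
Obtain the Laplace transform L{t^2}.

L{t^n} = n!/s^(n+1), so L{t^2} = 2/s^3

Final answer: 2/s^3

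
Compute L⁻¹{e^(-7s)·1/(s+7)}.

L⁻¹{1/(s+7)} = e^(-7t). By the time shift theorem, L⁻¹{e^(-as)F(s)} = u(t-a)f(t-a) with a=7, so L⁻¹{e^(-7s)·1/(s+7)} = u(t-7)·e^(-7(t-7))

Final answer: u(t-7)·e^(-7(t-7))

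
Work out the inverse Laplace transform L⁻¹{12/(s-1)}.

L⁻¹{1/(s-a)} = e^(at), so L⁻¹{1/(s-1)} = e^t, and L⁻¹{12/(s-1)} = 12·e^t

Final answer: 12·e^t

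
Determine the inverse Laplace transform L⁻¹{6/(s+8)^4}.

L⁻¹{n!/(s-a)^(n+1)} = t^n·e^(at), so L⁻¹{6/(s+8)^4} = t^3·e^(-8t)

Final answer: t^3·e^(-8t)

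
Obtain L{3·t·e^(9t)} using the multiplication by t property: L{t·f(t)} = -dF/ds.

Using L{t^n·e^(at)} = n!/(s-a)^(n+1), L{t·e^(9t)} = 1/(s-9)^2, so L{3·t·e^(9t)} = 3·1/(s-9)^2 = 3/(s-9)^2

Final answer: 3/(s-9)^2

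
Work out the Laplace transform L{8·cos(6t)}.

L{cos(ωt)} = s/(s² + ω²), so L{cos(6t)} = s/(s² + 36). Then L{8·cos(6t)} = 8·s/(s² + 36) = 8s/(s² + 36)

Final answer: 8s/(s² + 36)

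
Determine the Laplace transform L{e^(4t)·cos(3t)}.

L{e^(at)·cos(ωt)} = (s-a)/((s-a)² + ω²), so L{e^(4t)·cos(3t)} = (s-4)/((s-4)² + 9)

Final answer: (s-4)/((s-4)² + 9)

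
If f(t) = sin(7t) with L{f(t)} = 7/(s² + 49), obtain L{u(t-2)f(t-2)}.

Time shift theorem: L{u(t-a)f(t-a)} = e^(-as)F(s). Here a=2, F(s) = 7/(s² + 49), so L{u(t-2)f(t-2)} = e^(-2s)·7/(s² + 49)

Final answer: e^(-2s)·7/(s² + 49)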